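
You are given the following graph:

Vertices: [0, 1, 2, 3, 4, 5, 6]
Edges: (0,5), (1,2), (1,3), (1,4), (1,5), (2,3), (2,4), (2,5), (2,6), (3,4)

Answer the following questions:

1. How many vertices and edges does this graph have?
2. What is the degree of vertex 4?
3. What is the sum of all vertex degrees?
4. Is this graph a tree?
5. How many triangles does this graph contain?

Count: 7 vertices, 10 edges.
Vertex 4 has neighbors [1, 2, 3], degree = 3.
Handshaking lemma: 2 * 10 = 20.
A tree on 7 vertices has 6 edges. This graph has 10 edges (4 extra). Not a tree.
Number of triangles = 5.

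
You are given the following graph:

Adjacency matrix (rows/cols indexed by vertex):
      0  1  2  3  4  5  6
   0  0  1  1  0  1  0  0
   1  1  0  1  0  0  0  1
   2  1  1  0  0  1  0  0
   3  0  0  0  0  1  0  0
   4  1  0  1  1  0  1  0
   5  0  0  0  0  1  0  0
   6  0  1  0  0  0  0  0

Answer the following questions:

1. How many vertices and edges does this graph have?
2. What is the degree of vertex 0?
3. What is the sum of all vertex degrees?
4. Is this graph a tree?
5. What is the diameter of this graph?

Count: 7 vertices, 8 edges.
Vertex 0 has neighbors [1, 2, 4], degree = 3.
Handshaking lemma: 2 * 8 = 16.
A tree on 7 vertices has 6 edges. This graph has 8 edges (2 extra). Not a tree.
Diameter (longest shortest path) = 4.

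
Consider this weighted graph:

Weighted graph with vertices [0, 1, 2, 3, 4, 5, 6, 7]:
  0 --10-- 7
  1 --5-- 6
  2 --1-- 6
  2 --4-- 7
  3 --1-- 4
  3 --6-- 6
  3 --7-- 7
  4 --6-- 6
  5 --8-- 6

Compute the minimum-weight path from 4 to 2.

Using Dijkstra's algorithm from vertex 4:
Shortest path: 4 -> 6 -> 2
Total weight: 6 + 1 = 7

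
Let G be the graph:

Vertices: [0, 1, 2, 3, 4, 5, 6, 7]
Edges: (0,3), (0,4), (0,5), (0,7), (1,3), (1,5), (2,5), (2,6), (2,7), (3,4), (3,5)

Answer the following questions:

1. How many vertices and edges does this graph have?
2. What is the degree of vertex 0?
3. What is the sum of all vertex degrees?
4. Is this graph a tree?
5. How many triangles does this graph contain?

Count: 8 vertices, 11 edges.
Vertex 0 has neighbors [3, 4, 5, 7], degree = 4.
Handshaking lemma: 2 * 11 = 22.
A tree on 8 vertices has 7 edges. This graph has 11 edges (4 extra). Not a tree.
Number of triangles = 3.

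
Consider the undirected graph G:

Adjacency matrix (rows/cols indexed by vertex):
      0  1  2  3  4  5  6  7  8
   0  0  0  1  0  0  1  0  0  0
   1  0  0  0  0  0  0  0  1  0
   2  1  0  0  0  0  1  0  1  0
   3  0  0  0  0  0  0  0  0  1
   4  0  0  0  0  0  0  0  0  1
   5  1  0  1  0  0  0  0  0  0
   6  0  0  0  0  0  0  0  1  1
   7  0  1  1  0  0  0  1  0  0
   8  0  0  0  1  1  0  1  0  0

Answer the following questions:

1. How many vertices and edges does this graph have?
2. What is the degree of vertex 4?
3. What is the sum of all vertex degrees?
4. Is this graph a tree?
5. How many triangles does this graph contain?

Count: 9 vertices, 9 edges.
Vertex 4 has neighbors [8], degree = 1.
Handshaking lemma: 2 * 9 = 18.
A tree on 9 vertices has 8 edges. This graph has 9 edges (1 extra). Not a tree.
Number of triangles = 1.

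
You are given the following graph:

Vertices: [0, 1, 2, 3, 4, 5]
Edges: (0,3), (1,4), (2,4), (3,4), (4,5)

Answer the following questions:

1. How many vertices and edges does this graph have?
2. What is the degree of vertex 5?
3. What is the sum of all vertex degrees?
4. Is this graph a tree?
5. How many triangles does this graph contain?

Count: 6 vertices, 5 edges.
Vertex 5 has neighbors [4], degree = 1.
Handshaking lemma: 2 * 5 = 10.
A graph is a tree iff it is connected and has exactly n-1 edges. This graph is connected (all 6 vertices in one component) and has 6-1 = 5 edges. It is a tree.
Number of triangles = 0.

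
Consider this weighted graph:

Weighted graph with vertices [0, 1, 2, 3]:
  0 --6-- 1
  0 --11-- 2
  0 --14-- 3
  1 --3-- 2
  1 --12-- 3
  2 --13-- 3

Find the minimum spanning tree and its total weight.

Applying Kruskal's algorithm (sort edges by weight, add if no cycle):
  Add (1,2) w=3
  Add (0,1) w=6
  Skip (0,2) w=11 (creates cycle)
  Add (1,3) w=12
  Skip (2,3) w=13 (creates cycle)
  Skip (0,3) w=14 (creates cycle)
MST weight = 21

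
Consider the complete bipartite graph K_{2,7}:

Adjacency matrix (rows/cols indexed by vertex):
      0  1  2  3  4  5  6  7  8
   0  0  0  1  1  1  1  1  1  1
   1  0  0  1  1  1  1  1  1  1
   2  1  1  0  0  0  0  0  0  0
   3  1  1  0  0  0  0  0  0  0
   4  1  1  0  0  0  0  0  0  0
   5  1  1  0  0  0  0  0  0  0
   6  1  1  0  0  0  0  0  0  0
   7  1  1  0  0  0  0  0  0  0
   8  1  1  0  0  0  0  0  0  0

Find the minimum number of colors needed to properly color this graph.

K_{2,7} is bipartite: vertices split into two independent sets of size 2 and 7.
Color one set 0, the other 1. No adjacent vertices share a color.
Chromatic number = 2.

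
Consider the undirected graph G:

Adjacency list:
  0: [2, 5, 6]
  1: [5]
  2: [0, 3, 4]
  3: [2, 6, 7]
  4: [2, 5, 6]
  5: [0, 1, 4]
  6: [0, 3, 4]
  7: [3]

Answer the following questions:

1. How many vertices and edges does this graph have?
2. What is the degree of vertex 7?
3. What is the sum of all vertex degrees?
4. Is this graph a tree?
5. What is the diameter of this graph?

Count: 8 vertices, 10 edges.
Vertex 7 has neighbors [3], degree = 1.
Handshaking lemma: 2 * 10 = 20.
A tree on 8 vertices has 7 edges. This graph has 10 edges (3 extra). Not a tree.
Diameter (longest shortest path) = 5.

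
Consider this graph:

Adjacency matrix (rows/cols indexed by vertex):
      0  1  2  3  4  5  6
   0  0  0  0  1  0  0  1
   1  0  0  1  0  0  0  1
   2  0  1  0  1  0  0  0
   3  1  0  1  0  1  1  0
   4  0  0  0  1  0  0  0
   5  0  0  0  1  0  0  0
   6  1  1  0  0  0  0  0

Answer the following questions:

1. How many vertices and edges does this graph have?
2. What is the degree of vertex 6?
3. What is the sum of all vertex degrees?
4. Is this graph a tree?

Count: 7 vertices, 7 edges.
Vertex 6 has neighbors [0, 1], degree = 2.
Handshaking lemma: 2 * 7 = 14.
A tree on 7 vertices has 6 edges. This graph has 7 edges (1 extra). Not a tree.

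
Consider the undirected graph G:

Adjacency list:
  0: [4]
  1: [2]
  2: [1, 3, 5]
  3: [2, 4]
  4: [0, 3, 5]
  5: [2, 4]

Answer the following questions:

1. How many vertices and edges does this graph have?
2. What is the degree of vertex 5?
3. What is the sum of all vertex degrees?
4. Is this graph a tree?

Count: 6 vertices, 6 edges.
Vertex 5 has neighbors [2, 4], degree = 2.
Handshaking lemma: 2 * 6 = 12.
A tree on 6 vertices has 5 edges. This graph has 6 edges (1 extra). Not a tree.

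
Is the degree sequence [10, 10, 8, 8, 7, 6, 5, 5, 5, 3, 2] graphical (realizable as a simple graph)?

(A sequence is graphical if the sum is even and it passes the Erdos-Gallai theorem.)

Sum of degrees = 69. Sum is odd, so the sequence is NOT graphical.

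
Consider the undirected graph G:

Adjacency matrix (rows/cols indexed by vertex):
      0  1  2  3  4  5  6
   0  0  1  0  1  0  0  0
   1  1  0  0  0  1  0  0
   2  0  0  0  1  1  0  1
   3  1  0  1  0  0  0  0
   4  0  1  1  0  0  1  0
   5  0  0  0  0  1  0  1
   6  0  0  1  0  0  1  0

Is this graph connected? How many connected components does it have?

Checking connectivity: the graph has 1 connected component(s).
All vertices are reachable from each other. The graph IS connected.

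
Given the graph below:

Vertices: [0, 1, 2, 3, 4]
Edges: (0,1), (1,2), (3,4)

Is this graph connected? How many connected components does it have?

Checking connectivity: the graph has 2 connected component(s).
Components: [[0, 1, 2], [3, 4]]. The graph is NOT connected.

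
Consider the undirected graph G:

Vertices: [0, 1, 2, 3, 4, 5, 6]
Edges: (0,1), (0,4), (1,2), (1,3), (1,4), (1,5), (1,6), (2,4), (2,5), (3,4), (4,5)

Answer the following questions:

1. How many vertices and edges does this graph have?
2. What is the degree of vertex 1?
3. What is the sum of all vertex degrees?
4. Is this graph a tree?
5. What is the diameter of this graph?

Count: 7 vertices, 11 edges.
Vertex 1 has neighbors [0, 2, 3, 4, 5, 6], degree = 6.
Handshaking lemma: 2 * 11 = 22.
A tree on 7 vertices has 6 edges. This graph has 11 edges (5 extra). Not a tree.
Diameter (longest shortest path) = 2.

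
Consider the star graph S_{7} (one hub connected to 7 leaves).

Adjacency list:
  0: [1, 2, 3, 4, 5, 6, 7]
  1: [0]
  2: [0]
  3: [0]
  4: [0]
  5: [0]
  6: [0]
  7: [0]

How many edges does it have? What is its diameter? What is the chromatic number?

Star graph S_{7}: the hub connects to all 7 leaves.
Edges = 7.
Diameter = 2 (any leaf to hub is 1, leaf to leaf through hub is 2).
Star graphs are bipartite (hub vs leaves), so chromatic number = 2.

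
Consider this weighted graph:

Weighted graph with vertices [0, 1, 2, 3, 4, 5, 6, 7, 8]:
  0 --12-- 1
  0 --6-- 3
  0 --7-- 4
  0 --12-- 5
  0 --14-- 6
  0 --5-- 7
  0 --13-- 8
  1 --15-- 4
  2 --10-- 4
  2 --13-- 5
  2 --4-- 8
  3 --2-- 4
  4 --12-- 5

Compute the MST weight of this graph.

Applying Kruskal's algorithm (sort edges by weight, add if no cycle):
  Add (3,4) w=2
  Add (2,8) w=4
  Add (0,7) w=5
  Add (0,3) w=6
  Skip (0,4) w=7 (creates cycle)
  Add (2,4) w=10
  Add (0,5) w=12
  Add (0,1) w=12
  Skip (4,5) w=12 (creates cycle)
  Skip (0,8) w=13 (creates cycle)
  Skip (2,5) w=13 (creates cycle)
  Add (0,6) w=14
  Skip (1,4) w=15 (creates cycle)
MST weight = 65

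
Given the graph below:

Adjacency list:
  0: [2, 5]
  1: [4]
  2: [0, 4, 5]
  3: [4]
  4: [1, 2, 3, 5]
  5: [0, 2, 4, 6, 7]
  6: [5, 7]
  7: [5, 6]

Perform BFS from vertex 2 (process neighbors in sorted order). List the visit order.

BFS from vertex 2 (neighbors processed in ascending order):
Visit order: 2, 0, 4, 5, 1, 3, 6, 7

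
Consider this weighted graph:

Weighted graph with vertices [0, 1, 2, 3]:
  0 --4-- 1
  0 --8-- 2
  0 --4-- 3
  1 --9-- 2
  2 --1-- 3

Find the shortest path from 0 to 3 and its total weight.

Using Dijkstra's algorithm from vertex 0:
Shortest path: 0 -> 3
Total weight: 4 = 4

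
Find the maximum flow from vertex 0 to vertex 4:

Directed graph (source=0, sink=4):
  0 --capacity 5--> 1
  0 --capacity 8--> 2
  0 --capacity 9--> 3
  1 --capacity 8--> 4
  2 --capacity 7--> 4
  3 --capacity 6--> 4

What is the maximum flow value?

Computing max flow:
  Flow on (0->1): 5/5
  Flow on (0->2): 7/8
  Flow on (0->3): 6/9
  Flow on (1->4): 5/8
  Flow on (2->4): 7/7
  Flow on (3->4): 6/6
Maximum flow = 18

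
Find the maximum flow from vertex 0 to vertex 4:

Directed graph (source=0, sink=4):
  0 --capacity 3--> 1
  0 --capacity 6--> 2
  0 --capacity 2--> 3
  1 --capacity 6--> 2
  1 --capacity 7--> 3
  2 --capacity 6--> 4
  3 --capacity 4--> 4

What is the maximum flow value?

Computing max flow:
  Flow on (0->1): 2/3
  Flow on (0->2): 6/6
  Flow on (0->3): 2/2
  Flow on (1->3): 2/7
  Flow on (2->4): 6/6
  Flow on (3->4): 4/4
Maximum flow = 10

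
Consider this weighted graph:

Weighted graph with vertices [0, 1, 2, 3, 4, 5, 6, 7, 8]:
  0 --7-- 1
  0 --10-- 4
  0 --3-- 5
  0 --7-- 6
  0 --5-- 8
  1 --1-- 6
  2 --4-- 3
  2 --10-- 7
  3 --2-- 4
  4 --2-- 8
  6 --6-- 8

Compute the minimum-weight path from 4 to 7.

Using Dijkstra's algorithm from vertex 4:
Shortest path: 4 -> 3 -> 2 -> 7
Total weight: 2 + 4 + 10 = 16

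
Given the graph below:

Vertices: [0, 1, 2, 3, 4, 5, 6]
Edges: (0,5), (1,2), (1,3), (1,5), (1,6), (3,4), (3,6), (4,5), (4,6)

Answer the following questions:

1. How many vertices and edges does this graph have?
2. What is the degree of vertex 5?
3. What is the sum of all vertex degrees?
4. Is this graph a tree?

Count: 7 vertices, 9 edges.
Vertex 5 has neighbors [0, 1, 4], degree = 3.
Handshaking lemma: 2 * 9 = 18.
A tree on 7 vertices has 6 edges. This graph has 9 edges (3 extra). Not a tree.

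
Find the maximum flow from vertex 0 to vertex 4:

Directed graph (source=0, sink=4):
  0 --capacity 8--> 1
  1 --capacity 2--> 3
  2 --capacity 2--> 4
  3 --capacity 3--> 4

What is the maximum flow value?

Computing max flow:
  Flow on (0->1): 2/8
  Flow on (1->3): 2/2
  Flow on (3->4): 2/3
Maximum flow = 2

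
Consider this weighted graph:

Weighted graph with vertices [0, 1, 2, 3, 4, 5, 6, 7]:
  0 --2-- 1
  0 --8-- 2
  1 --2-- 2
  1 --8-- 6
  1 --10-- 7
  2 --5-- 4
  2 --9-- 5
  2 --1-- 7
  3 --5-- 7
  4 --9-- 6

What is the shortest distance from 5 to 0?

Using Dijkstra's algorithm from vertex 5:
Shortest path: 5 -> 2 -> 1 -> 0
Total weight: 9 + 2 + 2 = 13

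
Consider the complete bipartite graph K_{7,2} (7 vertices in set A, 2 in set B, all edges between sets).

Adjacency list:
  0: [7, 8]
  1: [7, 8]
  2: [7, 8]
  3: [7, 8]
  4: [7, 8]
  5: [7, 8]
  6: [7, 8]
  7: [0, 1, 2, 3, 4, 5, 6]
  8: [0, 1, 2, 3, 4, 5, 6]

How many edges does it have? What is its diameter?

K_{7,2} has 7 * 2 = 14 edges.
Any vertex reaches any opposite-side vertex in 1 step; same-side vertices reach in 2 steps via any opposite-side vertex.
Diameter = 2.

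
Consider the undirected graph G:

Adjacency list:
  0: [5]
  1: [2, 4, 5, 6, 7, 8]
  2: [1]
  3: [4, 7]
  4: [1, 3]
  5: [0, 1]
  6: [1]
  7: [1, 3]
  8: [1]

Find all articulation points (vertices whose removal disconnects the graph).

An articulation point is a vertex whose removal disconnects the graph.
Articulation points: [1, 5]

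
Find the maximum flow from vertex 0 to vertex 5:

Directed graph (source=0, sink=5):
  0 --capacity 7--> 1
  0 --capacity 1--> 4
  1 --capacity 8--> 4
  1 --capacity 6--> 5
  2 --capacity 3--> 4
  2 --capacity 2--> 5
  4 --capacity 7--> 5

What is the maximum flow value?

Computing max flow:
  Flow on (0->1): 7/7
  Flow on (0->4): 1/1
  Flow on (1->4): 1/8
  Flow on (1->5): 6/6
  Flow on (4->5): 2/7
Maximum flow = 8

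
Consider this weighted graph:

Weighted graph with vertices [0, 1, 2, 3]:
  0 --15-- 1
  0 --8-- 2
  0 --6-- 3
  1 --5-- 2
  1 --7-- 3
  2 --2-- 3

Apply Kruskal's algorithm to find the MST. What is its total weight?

Applying Kruskal's algorithm (sort edges by weight, add if no cycle):
  Add (2,3) w=2
  Add (1,2) w=5
  Add (0,3) w=6
  Skip (1,3) w=7 (creates cycle)
  Skip (0,2) w=8 (creates cycle)
  Skip (0,1) w=15 (creates cycle)
MST weight = 13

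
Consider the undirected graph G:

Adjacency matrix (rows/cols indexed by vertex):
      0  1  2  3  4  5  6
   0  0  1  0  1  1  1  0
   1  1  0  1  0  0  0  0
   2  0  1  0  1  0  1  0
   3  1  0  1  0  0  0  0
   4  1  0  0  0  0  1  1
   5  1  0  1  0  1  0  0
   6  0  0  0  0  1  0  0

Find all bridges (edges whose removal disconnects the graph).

A bridge is an edge whose removal increases the number of connected components.
Bridges found: (4,6)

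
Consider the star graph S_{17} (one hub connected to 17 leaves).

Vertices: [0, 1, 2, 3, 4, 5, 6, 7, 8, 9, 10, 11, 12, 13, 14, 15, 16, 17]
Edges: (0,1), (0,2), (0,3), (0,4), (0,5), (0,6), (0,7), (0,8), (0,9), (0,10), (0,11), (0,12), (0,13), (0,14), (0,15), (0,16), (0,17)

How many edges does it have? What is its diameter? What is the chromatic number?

Star graph S_{17}: the hub connects to all 17 leaves.
Edges = 17.
Diameter = 2 (any leaf to hub is 1, leaf to leaf through hub is 2).
Star graphs are bipartite (hub vs leaves), so chromatic number = 2.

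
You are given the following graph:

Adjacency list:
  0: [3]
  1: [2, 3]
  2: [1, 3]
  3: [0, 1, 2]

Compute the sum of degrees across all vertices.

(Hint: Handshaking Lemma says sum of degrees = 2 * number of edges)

Count edges: 4 edges.
By Handshaking Lemma: sum of degrees = 2 * 4 = 8.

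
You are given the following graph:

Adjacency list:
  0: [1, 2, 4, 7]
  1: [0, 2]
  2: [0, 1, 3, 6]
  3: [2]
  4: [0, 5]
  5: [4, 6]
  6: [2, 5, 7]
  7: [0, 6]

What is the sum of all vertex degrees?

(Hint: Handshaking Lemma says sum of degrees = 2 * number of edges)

Count edges: 10 edges.
By Handshaking Lemma: sum of degrees = 2 * 10 = 20.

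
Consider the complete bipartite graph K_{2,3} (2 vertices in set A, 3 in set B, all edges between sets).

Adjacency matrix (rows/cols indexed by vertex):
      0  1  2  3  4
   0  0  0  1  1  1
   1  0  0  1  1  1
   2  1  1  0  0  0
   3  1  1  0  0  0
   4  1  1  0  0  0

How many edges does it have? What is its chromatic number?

K_{2,3} has 2 * 3 = 6 edges.
Bipartite graphs have chromatic number 2 (color each partition differently).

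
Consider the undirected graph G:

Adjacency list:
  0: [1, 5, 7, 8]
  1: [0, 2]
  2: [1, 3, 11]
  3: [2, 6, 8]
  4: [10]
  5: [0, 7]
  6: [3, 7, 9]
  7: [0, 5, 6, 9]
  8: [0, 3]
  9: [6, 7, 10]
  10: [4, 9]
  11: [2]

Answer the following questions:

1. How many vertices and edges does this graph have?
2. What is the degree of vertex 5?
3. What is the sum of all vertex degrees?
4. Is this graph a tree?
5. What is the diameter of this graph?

Count: 12 vertices, 15 edges.
Vertex 5 has neighbors [0, 7], degree = 2.
Handshaking lemma: 2 * 15 = 30.
A tree on 12 vertices has 11 edges. This graph has 15 edges (4 extra). Not a tree.
Diameter (longest shortest path) = 6.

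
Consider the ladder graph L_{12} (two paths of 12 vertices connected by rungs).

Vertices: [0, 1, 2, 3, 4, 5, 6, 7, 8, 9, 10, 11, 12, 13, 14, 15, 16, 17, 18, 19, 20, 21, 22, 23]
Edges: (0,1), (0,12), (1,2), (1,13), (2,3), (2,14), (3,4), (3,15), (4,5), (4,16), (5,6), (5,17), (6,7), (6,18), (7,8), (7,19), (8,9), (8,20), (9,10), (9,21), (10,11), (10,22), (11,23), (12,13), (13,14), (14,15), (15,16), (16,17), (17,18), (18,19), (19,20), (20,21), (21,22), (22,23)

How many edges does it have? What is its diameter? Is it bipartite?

Ladder graph L_{12}: 12 rungs + 2 * (12-1) path edges = 12 + 22 = 34 edges.
Diameter = 12.
Ladder graphs are bipartite (alternating coloring along each path).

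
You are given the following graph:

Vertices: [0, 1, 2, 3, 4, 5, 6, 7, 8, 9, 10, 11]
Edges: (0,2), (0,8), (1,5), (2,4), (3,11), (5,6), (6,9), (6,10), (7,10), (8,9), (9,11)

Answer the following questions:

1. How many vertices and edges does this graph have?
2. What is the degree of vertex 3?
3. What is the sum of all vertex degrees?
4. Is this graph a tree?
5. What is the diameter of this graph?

Count: 12 vertices, 11 edges.
Vertex 3 has neighbors [11], degree = 1.
Handshaking lemma: 2 * 11 = 22.
A graph is a tree iff it is connected and has exactly n-1 edges. This graph is connected (all 12 vertices in one component) and has 12-1 = 11 edges. It is a tree.
Diameter (longest shortest path) = 7.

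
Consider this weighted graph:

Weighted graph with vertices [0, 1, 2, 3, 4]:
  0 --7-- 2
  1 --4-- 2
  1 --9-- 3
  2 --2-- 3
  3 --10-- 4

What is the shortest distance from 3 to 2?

Using Dijkstra's algorithm from vertex 3:
Shortest path: 3 -> 2
Total weight: 2 = 2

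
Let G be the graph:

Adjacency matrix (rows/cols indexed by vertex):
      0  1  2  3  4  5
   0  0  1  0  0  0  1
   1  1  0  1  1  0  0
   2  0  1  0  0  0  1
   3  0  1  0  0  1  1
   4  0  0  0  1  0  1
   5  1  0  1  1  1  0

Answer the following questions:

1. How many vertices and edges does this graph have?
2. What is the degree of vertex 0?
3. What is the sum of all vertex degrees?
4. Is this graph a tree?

Count: 6 vertices, 8 edges.
Vertex 0 has neighbors [1, 5], degree = 2.
Handshaking lemma: 2 * 8 = 16.
A tree on 6 vertices has 5 edges. This graph has 8 edges (3 extra). Not a tree.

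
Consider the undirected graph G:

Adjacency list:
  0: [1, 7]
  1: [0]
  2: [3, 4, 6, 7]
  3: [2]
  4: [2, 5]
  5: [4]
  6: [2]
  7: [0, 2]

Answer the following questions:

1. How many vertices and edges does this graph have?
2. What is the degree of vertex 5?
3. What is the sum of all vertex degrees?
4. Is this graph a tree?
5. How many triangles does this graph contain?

Count: 8 vertices, 7 edges.
Vertex 5 has neighbors [4], degree = 1.
Handshaking lemma: 2 * 7 = 14.
A graph is a tree iff it is connected and has exactly n-1 edges. This graph is connected (all 8 vertices in one component) and has 8-1 = 7 edges. It is a tree.
Number of triangles = 0.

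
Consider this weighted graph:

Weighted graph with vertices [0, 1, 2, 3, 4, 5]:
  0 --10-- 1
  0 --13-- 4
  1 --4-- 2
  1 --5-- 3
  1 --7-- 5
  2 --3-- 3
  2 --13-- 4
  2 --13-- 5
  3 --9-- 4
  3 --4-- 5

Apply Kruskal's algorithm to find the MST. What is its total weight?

Applying Kruskal's algorithm (sort edges by weight, add if no cycle):
  Add (2,3) w=3
  Add (1,2) w=4
  Add (3,5) w=4
  Skip (1,3) w=5 (creates cycle)
  Skip (1,5) w=7 (creates cycle)
  Add (3,4) w=9
  Add (0,1) w=10
  Skip (0,4) w=13 (creates cycle)
  Skip (2,5) w=13 (creates cycle)
  Skip (2,4) w=13 (creates cycle)
MST weight = 30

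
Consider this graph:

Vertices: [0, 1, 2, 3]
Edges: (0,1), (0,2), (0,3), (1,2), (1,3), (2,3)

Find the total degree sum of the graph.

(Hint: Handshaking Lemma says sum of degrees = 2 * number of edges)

Count edges: 6 edges.
By Handshaking Lemma: sum of degrees = 2 * 6 = 12.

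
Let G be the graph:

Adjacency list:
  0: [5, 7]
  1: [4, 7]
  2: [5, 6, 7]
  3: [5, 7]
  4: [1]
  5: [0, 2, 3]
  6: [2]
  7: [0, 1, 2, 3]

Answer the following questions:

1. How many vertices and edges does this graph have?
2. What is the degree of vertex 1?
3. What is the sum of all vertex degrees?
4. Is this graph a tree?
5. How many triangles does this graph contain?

Count: 8 vertices, 9 edges.
Vertex 1 has neighbors [4, 7], degree = 2.
Handshaking lemma: 2 * 9 = 18.
A tree on 8 vertices has 7 edges. This graph has 9 edges (2 extra). Not a tree.
Number of triangles = 0.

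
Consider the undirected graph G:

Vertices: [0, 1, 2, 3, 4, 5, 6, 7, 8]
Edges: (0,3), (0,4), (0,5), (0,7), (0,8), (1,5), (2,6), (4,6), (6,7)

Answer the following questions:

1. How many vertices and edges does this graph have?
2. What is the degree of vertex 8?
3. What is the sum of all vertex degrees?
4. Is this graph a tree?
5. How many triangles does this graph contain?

Count: 9 vertices, 9 edges.
Vertex 8 has neighbors [0], degree = 1.
Handshaking lemma: 2 * 9 = 18.
A tree on 9 vertices has 8 edges. This graph has 9 edges (1 extra). Not a tree.
Number of triangles = 0.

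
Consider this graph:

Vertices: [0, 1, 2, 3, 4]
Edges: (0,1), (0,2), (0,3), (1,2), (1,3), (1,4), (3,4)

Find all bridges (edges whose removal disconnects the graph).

No bridges found. The graph is 2-edge-connected (no single edge removal disconnects it).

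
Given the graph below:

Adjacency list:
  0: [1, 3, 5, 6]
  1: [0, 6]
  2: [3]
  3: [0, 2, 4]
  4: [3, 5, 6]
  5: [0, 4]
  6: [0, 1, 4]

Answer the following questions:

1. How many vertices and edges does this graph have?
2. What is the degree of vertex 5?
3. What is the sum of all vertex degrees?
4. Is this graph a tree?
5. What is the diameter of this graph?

Count: 7 vertices, 9 edges.
Vertex 5 has neighbors [0, 4], degree = 2.
Handshaking lemma: 2 * 9 = 18.
A tree on 7 vertices has 6 edges. This graph has 9 edges (3 extra). Not a tree.
Diameter (longest shortest path) = 3.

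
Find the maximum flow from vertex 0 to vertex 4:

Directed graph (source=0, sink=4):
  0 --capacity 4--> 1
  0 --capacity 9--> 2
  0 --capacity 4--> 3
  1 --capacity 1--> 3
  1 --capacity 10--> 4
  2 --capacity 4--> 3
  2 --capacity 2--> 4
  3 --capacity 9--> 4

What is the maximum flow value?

Computing max flow:
  Flow on (0->1): 4/4
  Flow on (0->2): 6/9
  Flow on (0->3): 4/4
  Flow on (1->4): 4/10
  Flow on (2->3): 4/4
  Flow on (2->4): 2/2
  Flow on (3->4): 8/9
Maximum flow = 14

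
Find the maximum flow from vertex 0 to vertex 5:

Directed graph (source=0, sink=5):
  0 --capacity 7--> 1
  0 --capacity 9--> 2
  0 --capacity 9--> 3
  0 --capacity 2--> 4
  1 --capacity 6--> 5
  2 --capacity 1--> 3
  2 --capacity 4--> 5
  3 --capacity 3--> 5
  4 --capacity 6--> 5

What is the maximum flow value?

Computing max flow:
  Flow on (0->1): 6/7
  Flow on (0->2): 5/9
  Flow on (0->3): 2/9
  Flow on (0->4): 2/2
  Flow on (1->5): 6/6
  Flow on (2->3): 1/1
  Flow on (2->5): 4/4
  Flow on (3->5): 3/3
  Flow on (4->5): 2/6
Maximum flow = 15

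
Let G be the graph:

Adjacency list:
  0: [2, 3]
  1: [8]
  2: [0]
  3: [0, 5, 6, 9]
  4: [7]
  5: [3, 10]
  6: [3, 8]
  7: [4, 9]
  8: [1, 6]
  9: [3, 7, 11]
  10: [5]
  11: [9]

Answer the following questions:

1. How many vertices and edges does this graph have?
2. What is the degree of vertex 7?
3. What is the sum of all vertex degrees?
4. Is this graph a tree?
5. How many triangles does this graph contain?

Count: 12 vertices, 11 edges.
Vertex 7 has neighbors [4, 9], degree = 2.
Handshaking lemma: 2 * 11 = 22.
A graph is a tree iff it is connected and has exactly n-1 edges. This graph is connected (all 12 vertices in one component) and has 12-1 = 11 edges. It is a tree.
Number of triangles = 0.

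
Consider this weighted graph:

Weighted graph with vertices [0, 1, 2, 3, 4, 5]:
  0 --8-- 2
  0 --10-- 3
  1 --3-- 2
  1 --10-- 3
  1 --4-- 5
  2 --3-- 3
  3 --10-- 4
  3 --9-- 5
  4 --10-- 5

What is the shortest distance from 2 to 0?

Using Dijkstra's algorithm from vertex 2:
Shortest path: 2 -> 0
Total weight: 8 = 8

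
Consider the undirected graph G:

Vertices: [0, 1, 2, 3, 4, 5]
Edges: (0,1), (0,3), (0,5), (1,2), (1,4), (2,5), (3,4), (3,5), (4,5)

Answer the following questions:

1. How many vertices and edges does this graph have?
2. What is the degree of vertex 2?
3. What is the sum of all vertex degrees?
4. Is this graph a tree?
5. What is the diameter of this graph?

Count: 6 vertices, 9 edges.
Vertex 2 has neighbors [1, 5], degree = 2.
Handshaking lemma: 2 * 9 = 18.
A tree on 6 vertices has 5 edges. This graph has 9 edges (4 extra). Not a tree.
Diameter (longest shortest path) = 2.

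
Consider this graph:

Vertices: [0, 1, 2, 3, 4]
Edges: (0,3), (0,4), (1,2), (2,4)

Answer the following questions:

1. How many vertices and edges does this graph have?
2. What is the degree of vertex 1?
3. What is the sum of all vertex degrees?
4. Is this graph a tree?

Count: 5 vertices, 4 edges.
Vertex 1 has neighbors [2], degree = 1.
Handshaking lemma: 2 * 4 = 8.
A graph is a tree iff it is connected and has exactly n-1 edges. This graph is connected (all 5 vertices in one component) and has 5-1 = 4 edges. It is a tree.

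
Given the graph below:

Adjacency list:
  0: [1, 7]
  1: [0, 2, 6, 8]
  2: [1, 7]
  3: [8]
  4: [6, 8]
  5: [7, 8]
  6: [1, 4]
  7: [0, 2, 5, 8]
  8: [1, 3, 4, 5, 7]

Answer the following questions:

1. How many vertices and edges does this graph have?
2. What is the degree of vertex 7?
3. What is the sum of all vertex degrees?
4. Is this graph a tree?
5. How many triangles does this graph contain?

Count: 9 vertices, 12 edges.
Vertex 7 has neighbors [0, 2, 5, 8], degree = 4.
Handshaking lemma: 2 * 12 = 24.
A tree on 9 vertices has 8 edges. This graph has 12 edges (4 extra). Not a tree.
Number of triangles = 1.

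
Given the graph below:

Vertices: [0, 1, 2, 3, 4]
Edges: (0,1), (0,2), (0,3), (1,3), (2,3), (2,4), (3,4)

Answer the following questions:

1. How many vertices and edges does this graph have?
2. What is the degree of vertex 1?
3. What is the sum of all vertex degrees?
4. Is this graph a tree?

Count: 5 vertices, 7 edges.
Vertex 1 has neighbors [0, 3], degree = 2.
Handshaking lemma: 2 * 7 = 14.
A tree on 5 vertices has 4 edges. This graph has 7 edges (3 extra). Not a tree.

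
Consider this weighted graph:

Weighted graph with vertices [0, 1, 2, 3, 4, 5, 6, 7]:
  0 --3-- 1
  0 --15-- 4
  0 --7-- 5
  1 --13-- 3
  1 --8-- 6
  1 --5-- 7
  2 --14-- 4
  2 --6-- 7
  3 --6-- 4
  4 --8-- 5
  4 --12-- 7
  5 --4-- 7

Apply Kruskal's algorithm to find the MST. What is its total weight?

Applying Kruskal's algorithm (sort edges by weight, add if no cycle):
  Add (0,1) w=3
  Add (5,7) w=4
  Add (1,7) w=5
  Add (2,7) w=6
  Add (3,4) w=6
  Skip (0,5) w=7 (creates cycle)
  Add (1,6) w=8
  Add (4,5) w=8
  Skip (4,7) w=12 (creates cycle)
  Skip (1,3) w=13 (creates cycle)
  Skip (2,4) w=14 (creates cycle)
  Skip (0,4) w=15 (creates cycle)
MST weight = 40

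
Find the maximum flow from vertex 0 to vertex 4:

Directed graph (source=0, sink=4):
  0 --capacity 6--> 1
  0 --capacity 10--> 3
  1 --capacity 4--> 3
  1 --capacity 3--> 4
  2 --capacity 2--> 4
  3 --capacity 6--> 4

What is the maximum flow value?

Computing max flow:
  Flow on (0->1): 3/6
  Flow on (0->3): 6/10
  Flow on (1->4): 3/3
  Flow on (3->4): 6/6
Maximum flow = 9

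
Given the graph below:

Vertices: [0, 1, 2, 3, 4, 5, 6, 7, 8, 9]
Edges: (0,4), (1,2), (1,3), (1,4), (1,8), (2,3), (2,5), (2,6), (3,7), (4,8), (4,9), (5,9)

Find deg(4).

Vertex 4 has neighbors [0, 1, 8, 9], so deg(4) = 4.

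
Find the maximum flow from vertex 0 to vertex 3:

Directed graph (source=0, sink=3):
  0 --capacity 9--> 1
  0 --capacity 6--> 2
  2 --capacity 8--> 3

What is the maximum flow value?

Computing max flow:
  Flow on (0->2): 6/6
  Flow on (2->3): 6/8
Maximum flow = 6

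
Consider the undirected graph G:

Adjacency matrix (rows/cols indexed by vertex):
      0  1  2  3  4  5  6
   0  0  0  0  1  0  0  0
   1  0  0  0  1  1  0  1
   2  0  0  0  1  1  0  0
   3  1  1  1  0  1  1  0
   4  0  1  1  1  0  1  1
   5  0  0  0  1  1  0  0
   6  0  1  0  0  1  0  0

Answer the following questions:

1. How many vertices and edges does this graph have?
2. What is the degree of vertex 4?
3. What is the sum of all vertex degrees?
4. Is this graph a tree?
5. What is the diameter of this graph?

Count: 7 vertices, 10 edges.
Vertex 4 has neighbors [1, 2, 3, 5, 6], degree = 5.
Handshaking lemma: 2 * 10 = 20.
A tree on 7 vertices has 6 edges. This graph has 10 edges (4 extra). Not a tree.
Diameter (longest shortest path) = 3.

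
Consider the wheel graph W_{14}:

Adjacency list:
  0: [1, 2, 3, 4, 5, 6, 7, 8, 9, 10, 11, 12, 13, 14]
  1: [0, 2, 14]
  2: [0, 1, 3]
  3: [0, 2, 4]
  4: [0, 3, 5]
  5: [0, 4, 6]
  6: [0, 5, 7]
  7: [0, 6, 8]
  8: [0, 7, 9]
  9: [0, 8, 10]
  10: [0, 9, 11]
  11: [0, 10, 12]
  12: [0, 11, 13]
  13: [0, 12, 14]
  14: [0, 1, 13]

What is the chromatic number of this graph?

W_{14} = C_{14} plus a hub adjacent to every cycle vertex.
The outer cycle needs 2 colors (even cycle); the hub is adjacent to all of them so needs a fresh color.
Chromatic number = 2 + 1 = 3.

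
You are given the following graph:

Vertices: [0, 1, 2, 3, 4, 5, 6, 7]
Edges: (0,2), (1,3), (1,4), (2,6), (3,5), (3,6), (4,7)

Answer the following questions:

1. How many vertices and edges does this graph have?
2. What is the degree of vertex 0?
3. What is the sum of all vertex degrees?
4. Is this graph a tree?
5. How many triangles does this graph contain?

Count: 8 vertices, 7 edges.
Vertex 0 has neighbors [2], degree = 1.
Handshaking lemma: 2 * 7 = 14.
A graph is a tree iff it is connected and has exactly n-1 edges. This graph is connected (all 8 vertices in one component) and has 8-1 = 7 edges. It is a tree.
Number of triangles = 0.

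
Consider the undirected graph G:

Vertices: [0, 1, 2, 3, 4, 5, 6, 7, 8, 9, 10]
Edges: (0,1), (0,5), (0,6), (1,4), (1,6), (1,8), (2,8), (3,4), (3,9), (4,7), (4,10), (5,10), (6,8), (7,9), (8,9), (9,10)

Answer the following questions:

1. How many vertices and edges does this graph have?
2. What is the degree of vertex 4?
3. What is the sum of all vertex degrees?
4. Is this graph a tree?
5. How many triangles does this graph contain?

Count: 11 vertices, 16 edges.
Vertex 4 has neighbors [1, 3, 7, 10], degree = 4.
Handshaking lemma: 2 * 16 = 32.
A tree on 11 vertices has 10 edges. This graph has 16 edges (6 extra). Not a tree.
Number of triangles = 2.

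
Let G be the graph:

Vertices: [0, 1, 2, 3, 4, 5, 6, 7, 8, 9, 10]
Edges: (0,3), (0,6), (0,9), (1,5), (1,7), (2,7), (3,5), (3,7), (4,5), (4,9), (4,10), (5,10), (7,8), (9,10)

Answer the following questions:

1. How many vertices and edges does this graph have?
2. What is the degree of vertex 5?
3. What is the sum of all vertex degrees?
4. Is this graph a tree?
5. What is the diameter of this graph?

Count: 11 vertices, 14 edges.
Vertex 5 has neighbors [1, 3, 4, 10], degree = 4.
Handshaking lemma: 2 * 14 = 28.
A tree on 11 vertices has 10 edges. This graph has 14 edges (4 extra). Not a tree.
Diameter (longest shortest path) = 4.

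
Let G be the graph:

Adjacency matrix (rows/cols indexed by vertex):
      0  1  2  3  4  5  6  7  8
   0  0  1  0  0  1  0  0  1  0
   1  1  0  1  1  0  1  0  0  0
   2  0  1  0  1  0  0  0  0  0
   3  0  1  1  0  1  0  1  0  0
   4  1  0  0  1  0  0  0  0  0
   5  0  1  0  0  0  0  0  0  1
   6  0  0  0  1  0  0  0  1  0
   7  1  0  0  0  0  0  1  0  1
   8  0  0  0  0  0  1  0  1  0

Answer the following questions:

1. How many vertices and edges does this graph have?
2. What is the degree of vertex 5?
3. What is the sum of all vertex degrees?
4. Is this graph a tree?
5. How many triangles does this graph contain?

Count: 9 vertices, 12 edges.
Vertex 5 has neighbors [1, 8], degree = 2.
Handshaking lemma: 2 * 12 = 24.
A tree on 9 vertices has 8 edges. This graph has 12 edges (4 extra). Not a tree.
Number of triangles = 1.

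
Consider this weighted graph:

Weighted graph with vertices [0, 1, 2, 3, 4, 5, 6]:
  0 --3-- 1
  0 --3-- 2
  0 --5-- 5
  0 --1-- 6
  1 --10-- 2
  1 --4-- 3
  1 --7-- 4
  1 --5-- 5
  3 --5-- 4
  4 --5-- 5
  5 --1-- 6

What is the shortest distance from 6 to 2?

Using Dijkstra's algorithm from vertex 6:
Shortest path: 6 -> 0 -> 2
Total weight: 1 + 3 = 4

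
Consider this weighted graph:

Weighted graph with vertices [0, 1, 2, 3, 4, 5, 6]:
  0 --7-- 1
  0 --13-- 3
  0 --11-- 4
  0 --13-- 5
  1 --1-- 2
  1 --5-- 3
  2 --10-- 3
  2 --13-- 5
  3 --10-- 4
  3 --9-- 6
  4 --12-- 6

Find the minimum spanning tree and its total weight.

Applying Kruskal's algorithm (sort edges by weight, add if no cycle):
  Add (1,2) w=1
  Add (1,3) w=5
  Add (0,1) w=7
  Add (3,6) w=9
  Skip (2,3) w=10 (creates cycle)
  Add (3,4) w=10
  Skip (0,4) w=11 (creates cycle)
  Skip (4,6) w=12 (creates cycle)
  Skip (0,3) w=13 (creates cycle)
  Add (0,5) w=13
  Skip (2,5) w=13 (creates cycle)
MST weight = 45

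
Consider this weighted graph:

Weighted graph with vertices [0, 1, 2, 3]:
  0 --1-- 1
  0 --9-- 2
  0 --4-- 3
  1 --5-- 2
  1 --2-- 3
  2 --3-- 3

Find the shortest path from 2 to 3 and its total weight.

Using Dijkstra's algorithm from vertex 2:
Shortest path: 2 -> 3
Total weight: 3 = 3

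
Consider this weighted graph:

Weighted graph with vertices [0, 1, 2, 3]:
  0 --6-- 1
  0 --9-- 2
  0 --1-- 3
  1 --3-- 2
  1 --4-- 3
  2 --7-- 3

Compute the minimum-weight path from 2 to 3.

Using Dijkstra's algorithm from vertex 2:
Shortest path: 2 -> 3
Total weight: 7 = 7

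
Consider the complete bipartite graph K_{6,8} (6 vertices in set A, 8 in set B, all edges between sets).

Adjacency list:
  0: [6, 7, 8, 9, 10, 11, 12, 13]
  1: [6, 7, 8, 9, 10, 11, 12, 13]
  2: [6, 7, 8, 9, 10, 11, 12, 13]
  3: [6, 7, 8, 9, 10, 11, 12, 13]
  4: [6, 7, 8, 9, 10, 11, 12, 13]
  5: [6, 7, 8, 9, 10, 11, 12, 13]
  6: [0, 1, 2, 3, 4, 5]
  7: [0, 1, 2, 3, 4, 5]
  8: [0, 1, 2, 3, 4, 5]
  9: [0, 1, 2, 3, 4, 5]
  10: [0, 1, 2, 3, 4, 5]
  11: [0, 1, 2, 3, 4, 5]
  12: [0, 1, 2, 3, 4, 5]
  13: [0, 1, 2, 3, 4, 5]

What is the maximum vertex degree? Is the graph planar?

Set-A vertices have degree 8; set-B vertices have degree 6. Maximum degree = max(6,8) = 8.
K_{6,8} contains K_{3,3} as a subgraph (since both sides have >= 3 vertices); by Kuratowski's theorem it is not planar.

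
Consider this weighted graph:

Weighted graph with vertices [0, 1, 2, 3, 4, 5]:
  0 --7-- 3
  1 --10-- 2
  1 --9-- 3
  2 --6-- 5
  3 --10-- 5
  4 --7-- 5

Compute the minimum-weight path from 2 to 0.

Using Dijkstra's algorithm from vertex 2:
Shortest path: 2 -> 5 -> 3 -> 0
Total weight: 6 + 10 + 7 = 23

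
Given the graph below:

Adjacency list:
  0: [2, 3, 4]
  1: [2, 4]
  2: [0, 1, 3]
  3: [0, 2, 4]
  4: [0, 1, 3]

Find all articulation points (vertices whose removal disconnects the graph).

No articulation points. The graph is biconnected.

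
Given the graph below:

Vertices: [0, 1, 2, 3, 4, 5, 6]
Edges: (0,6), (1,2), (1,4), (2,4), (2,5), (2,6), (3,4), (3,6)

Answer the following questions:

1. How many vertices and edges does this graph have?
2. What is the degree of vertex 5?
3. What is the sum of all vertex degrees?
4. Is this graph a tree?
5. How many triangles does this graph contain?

Count: 7 vertices, 8 edges.
Vertex 5 has neighbors [2], degree = 1.
Handshaking lemma: 2 * 8 = 16.
A tree on 7 vertices has 6 edges. This graph has 8 edges (2 extra). Not a tree.
Number of triangles = 1.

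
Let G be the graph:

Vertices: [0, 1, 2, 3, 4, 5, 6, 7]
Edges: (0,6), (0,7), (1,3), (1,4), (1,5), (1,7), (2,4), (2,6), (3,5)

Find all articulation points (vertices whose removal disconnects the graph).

An articulation point is a vertex whose removal disconnects the graph.
Articulation points: [1]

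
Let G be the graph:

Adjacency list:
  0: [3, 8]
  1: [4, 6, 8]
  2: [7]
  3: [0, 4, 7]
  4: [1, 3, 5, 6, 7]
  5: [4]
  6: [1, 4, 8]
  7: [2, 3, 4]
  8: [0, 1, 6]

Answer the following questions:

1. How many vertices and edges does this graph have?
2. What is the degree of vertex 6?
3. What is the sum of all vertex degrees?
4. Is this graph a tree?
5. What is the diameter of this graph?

Count: 9 vertices, 12 edges.
Vertex 6 has neighbors [1, 4, 8], degree = 3.
Handshaking lemma: 2 * 12 = 24.
A tree on 9 vertices has 8 edges. This graph has 12 edges (4 extra). Not a tree.
Diameter (longest shortest path) = 4.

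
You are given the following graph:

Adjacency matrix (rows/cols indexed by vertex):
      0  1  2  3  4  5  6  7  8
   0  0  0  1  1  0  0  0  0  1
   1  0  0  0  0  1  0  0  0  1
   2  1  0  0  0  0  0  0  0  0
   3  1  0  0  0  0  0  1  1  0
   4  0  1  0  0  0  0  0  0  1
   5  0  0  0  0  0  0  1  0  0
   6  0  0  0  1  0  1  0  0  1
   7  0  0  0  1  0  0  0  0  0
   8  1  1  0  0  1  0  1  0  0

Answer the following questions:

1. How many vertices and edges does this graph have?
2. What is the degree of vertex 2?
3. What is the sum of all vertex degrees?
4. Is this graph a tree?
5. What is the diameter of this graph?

Count: 9 vertices, 10 edges.
Vertex 2 has neighbors [0], degree = 1.
Handshaking lemma: 2 * 10 = 20.
A tree on 9 vertices has 8 edges. This graph has 10 edges (2 extra). Not a tree.
Diameter (longest shortest path) = 4.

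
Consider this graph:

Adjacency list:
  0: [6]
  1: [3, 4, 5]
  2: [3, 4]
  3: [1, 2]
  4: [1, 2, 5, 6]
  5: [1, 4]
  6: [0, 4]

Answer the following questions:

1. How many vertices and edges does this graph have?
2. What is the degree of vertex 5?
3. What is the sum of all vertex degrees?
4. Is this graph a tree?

Count: 7 vertices, 8 edges.
Vertex 5 has neighbors [1, 4], degree = 2.
Handshaking lemma: 2 * 8 = 16.
A tree on 7 vertices has 6 edges. This graph has 8 edges (2 extra). Not a tree.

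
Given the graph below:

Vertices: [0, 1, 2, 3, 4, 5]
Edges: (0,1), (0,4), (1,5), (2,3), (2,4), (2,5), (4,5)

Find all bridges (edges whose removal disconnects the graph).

A bridge is an edge whose removal increases the number of connected components.
Bridges found: (2,3)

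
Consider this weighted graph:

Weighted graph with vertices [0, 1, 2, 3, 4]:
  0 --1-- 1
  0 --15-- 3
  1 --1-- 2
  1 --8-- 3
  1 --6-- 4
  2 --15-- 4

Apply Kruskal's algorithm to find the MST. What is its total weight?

Applying Kruskal's algorithm (sort edges by weight, add if no cycle):
  Add (0,1) w=1
  Add (1,2) w=1
  Add (1,4) w=6
  Add (1,3) w=8
  Skip (0,3) w=15 (creates cycle)
  Skip (2,4) w=15 (creates cycle)
MST weight = 16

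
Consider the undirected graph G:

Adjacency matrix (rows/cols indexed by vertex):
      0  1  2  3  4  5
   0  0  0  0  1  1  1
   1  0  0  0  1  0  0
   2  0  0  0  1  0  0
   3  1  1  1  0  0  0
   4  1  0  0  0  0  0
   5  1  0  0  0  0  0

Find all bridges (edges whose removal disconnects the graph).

A bridge is an edge whose removal increases the number of connected components.
Bridges found: (0,3), (0,4), (0,5), (1,3), (2,3)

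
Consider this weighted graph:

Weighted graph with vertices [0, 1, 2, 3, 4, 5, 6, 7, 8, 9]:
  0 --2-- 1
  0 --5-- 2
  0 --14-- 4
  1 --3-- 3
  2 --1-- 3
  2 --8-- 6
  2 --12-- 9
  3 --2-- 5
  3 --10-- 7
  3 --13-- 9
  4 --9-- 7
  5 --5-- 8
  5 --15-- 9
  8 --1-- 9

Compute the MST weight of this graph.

Applying Kruskal's algorithm (sort edges by weight, add if no cycle):
  Add (2,3) w=1
  Add (8,9) w=1
  Add (0,1) w=2
  Add (3,5) w=2
  Add (1,3) w=3
  Skip (0,2) w=5 (creates cycle)
  Add (5,8) w=5
  Add (2,6) w=8
  Add (4,7) w=9
  Add (3,7) w=10
  Skip (2,9) w=12 (creates cycle)
  Skip (3,9) w=13 (creates cycle)
  Skip (0,4) w=14 (creates cycle)
  Skip (5,9) w=15 (creates cycle)
MST weight = 41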